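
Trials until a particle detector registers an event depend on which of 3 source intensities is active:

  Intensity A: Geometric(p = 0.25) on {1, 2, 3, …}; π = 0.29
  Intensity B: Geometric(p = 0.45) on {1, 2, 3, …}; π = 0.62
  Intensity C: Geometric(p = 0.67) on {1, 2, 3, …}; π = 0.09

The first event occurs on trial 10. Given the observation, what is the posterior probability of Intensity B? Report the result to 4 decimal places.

Posterior ∝ prior × likelihood, so P(k | x) ∝ P(Z=k) f_k(x); normalise over all components.
Component likelihoods at x = 10:
  f_A = 0.0187712
  f_B = 0.00207241
  f_C = 3.10957e-05
Unnormalised posteriors:
  P(Z=A)·f_A = 0.29 × 0.0187712 = 0.00544364
  P(Z=B)·f_B = 0.62 × 0.00207241 = 0.0012849
  P(Z=C)·f_C = 0.09 × 3.10957e-05 = 2.79861e-06
Denominator: 0.00544364 + 0.0012849 + 2.79861e-06 = 0.00673134
P(Intensity B | 10) = 0.0012849 / 0.00673134 ≈ 0.1909

0.1909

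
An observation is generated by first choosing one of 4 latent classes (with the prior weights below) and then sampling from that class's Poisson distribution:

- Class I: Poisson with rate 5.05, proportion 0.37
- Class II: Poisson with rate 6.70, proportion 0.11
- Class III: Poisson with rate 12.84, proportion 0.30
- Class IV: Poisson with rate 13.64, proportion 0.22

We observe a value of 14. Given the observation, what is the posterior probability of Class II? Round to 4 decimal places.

Posterior ∝ prior × likelihood, so P(k | x) ∝ P(Z=k) f_k(x); normalise over all components.
Evaluate each component's likelihood at the observed value:
  f_I = 0.000515803
  f_II = 0.0051864
  f_III = 0.10073
  f_IV = 0.105491
Prior × likelihood for each component:
  P(Z=I)·f_I = 0.37 × 0.000515803 = 0.000190847
  P(Z=II)·f_II = 0.11 × 0.0051864 = 0.000570504
  P(Z=III)·f_III = 0.30 × 0.10073 = 0.0302191
  P(Z=IV)·f_IV = 0.22 × 0.105491 = 0.0232081
Evidence: 0.000190847 + 0.000570504 + 0.0302191 + 0.0232081 = 0.0541885
P(Class II | the observation) = 0.000570504 / 0.0541885 ≈ 0.0105

0.0105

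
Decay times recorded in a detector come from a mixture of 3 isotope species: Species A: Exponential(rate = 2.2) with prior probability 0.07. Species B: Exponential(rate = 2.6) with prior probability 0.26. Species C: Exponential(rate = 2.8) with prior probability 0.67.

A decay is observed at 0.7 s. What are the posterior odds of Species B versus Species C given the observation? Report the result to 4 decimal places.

0.4145

Only the two components matter; the odds are (π_i f_i(x)) / (π_j f_j(x)).
Evaluate each component's likelihood at the observed value:
  L_A = 2.2·e^(−2.2·0.7) = 2.2·e^(−1.5400) = 0.471638
  L_B = 2.6·e^(−2.6·0.7) = 2.6·e^(−1.8200) = 0.421267
  L_C = 2.8·e^(−2.8·0.7) = 2.8·e^(−1.9600) = 0.394404
0.109529 / 0.26425 ≈ 0.4145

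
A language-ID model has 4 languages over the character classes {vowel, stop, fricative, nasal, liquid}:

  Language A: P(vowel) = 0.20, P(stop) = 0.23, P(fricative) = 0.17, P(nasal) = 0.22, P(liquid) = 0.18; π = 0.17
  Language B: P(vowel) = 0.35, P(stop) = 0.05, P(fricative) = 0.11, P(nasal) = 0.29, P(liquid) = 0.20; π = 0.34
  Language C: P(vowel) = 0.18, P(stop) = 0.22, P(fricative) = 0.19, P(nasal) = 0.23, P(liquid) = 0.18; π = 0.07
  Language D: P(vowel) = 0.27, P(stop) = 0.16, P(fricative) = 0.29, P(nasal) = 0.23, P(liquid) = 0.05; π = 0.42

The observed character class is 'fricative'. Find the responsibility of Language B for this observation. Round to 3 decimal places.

Apply Bayes' rule: the posterior for each component is proportional to its prior times its likelihood at x.
Evaluate each component's likelihood at the observed value:
  f_A = 0.17
  f_B = 0.11
  f_C = 0.19
  f_D = 0.29
Prior × likelihood for each component:
  w_A·f_A = 0.17 × 0.17 = 0.0289
  w_B·f_B = 0.34 × 0.11 = 0.0374
  w_C·f_C = 0.07 × 0.19 = 0.0133
  w_D·f_D = 0.42 × 0.29 = 0.1218
Denominator: 0.0289 + 0.0374 + 0.0133 + 0.1218 = 0.2014
P(Language B | x) ≈ 0.186

0.186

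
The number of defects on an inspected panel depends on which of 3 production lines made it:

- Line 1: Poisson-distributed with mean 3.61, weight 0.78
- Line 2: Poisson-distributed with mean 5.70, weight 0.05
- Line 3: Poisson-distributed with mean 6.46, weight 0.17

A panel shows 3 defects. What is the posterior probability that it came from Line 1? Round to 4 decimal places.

0.9062

Posterior ∝ prior × likelihood, so P(k | x) ∝ w_k f_k(x); normalise over all components.
Component likelihoods at x = 3 defects:
  f_1 = 0.212113
  f_2 = 0.103275
  f_3 = 0.0703079
Prior × likelihood for each component:
  w_1·f_1 = 0.78 × 0.212113 = 0.165448
  w_2·f_2 = 0.05 × 0.103275 = 0.00516374
  w_3·f_3 = 0.17 × 0.0703079 = 0.0119523
Normaliser: 0.165448 + 0.00516374 + 0.0119523 = 0.182564
Responsibility of Line 1: 0.165448 / 0.182564 ≈ 0.9062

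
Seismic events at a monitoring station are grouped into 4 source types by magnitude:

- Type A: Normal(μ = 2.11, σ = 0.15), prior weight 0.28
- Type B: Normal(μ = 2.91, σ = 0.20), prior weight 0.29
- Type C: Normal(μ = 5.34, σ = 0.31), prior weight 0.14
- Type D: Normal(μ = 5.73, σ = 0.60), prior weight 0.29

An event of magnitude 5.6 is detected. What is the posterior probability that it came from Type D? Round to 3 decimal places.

The responsibility of component k is w_k f_k(x) divided by Σ_j w_j f_j(x).
Component likelihoods at x = 5.6:
  p_A = (1/(0.15·√(2π)))·exp(−(5.6−2.11)²/(2·0.15²)) = 2.659615·exp(-270.66889) = 7.49573e-118
  p_B = (1/(0.20·√(2π)))·exp(−(5.6−2.91)²/(2·0.20²)) = 1.994711·exp(-90.45125) = 1.04088e-39
  p_C = (1/(0.31·√(2π)))·exp(−(5.6−5.34)²/(2·0.31²)) = 1.286911·exp(-0.35172) = 0.905315
  p_D = (1/(0.60·√(2π)))·exp(−(5.6−5.73)²/(2·0.60²)) = 0.664904·exp(-0.02347) = 0.649479
Weight by the priors:
  w_A·p_A = 0.28 × 7.49573e-118 = 2.0988e-118
  w_B·p_B = 0.29 × 1.04088e-39 = 3.01856e-40
  w_C·p_C = 0.14 × 0.905315 = 0.126744
  w_D·p_D = 0.29 × 0.649479 = 0.188349
Marginal: 2.0988e-118 + 3.01856e-40 + 0.126744 + 0.188349 = 0.315093
P(Type D | x) ≈ 0.598

0.598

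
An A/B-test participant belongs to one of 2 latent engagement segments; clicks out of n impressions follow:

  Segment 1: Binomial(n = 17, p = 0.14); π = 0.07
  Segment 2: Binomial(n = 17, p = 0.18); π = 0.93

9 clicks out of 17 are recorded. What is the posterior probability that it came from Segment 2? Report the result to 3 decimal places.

0.989

Posterior ∝ prior × likelihood, so P(k | x) ∝ π_k f_k(x); normalise over all components.
Binomial probabilities:
  f_1 = 0.000150288
  f_2 = 0.000985708
Prior × likelihood for each component:
  π_1·f_1 = 0.07 × 0.000150288 = 1.05202e-05
  π_2·f_2 = 0.93 × 0.000985708 = 0.000916709
Marginal: 1.05202e-05 + 0.000916709 = 0.000927229
So the posterior for Segment 2 is 0.000916709 / 0.000927229 ≈ 0.989.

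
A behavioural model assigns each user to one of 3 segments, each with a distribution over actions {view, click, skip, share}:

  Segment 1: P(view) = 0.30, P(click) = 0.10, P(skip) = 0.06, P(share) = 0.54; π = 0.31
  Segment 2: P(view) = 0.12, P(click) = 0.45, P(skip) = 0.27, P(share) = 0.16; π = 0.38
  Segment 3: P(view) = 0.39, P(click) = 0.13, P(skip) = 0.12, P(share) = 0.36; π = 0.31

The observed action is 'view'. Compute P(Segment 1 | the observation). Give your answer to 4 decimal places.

The responsibility of component k is w_k f_k(x) divided by Σ_j w_j f_j(x).
Component likelihoods at x = 'view':
  L_1 = P(view | comp) = 0.30
  L_2 = P(view | comp) = 0.12
  L_3 = P(view | comp) = 0.39
Unnormalised posteriors:
  w_1·L_1 = 0.31 × 0.3 = 0.093
  w_2·L_2 = 0.38 × 0.12 = 0.0456
  w_3·L_3 = 0.31 × 0.39 = 0.1209
Normaliser: 0.093 + 0.0456 + 0.1209 = 0.2595
So the posterior for Segment 1 is 0.093 / 0.2595 ≈ 0.3584.

0.3584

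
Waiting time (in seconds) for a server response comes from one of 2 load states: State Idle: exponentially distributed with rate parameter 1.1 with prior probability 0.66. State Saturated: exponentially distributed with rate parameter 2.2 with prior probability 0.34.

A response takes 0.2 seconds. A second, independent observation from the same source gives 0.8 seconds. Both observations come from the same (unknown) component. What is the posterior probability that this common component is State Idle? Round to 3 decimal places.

0.593

By Bayes' theorem, P(k | x) = π_k f_k(x) / Σ_j π_j f_j(x).
Since both observations come from the same component, the likelihood for component k is f_k(x₁)·f_k(x₂).
  p_Idle = [1.1·e^(−1.1·0.2) = 1.1·e^(−0.2200) = 0.882771] × [0.456261] = 0.402774
  p_Saturated = [2.2·e^(−2.2·0.2) = 2.2·e^(−0.4400) = 1.41688] × [0.378499] = 0.536287
Weight by the priors:
  π_Idle·p_Idle = 0.66 × 0.402774 = 0.265831
  π_Saturated·p_Saturated = 0.34 × 0.536287 = 0.182338
Sum: 0.265831 + 0.182338 = 0.448169
P(State Idle | x₁, x₂) = 0.265831 / 0.448169 ≈ 0.593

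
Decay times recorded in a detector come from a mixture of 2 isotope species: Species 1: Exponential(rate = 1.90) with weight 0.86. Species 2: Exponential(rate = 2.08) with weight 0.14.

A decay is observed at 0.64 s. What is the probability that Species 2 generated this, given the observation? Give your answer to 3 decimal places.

P(component k | x) = w_k·f_k(x) / marginal(x), where marginal(x) = Σ_j w_j·f_j(x).
Evaluate each component's likelihood at the observed value:
  f_1 = 1.90·e^(−1.90·0.64) = 1.90·e^(−1.2160) = 0.563186
  f_2 = 2.08·e^(−2.08·0.64) = 2.08·e^(−1.3312) = 0.549453
Unnormalised posteriors:
  w_1·f_1 = 0.86 × 0.563186 = 0.48434
  w_2·f_2 = 0.14 × 0.549453 = 0.0769234
Evidence: 0.48434 + 0.0769234 = 0.561263
P(Species 2 | x) = 0.0769234 / 0.561263 ≈ 0.137

0.137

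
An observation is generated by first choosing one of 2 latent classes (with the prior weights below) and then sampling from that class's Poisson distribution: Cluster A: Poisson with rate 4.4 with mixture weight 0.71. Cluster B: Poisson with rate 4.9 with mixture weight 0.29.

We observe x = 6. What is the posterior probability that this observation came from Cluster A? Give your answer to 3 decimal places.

P(component k | x) = π_k·f_k(x) / marginal(x), where marginal(x) = Σ_j π_j·f_j(x).
Poisson probabilities:
  L_A = e^(−4.4)·4.4^6/6! = 0.123734
  L_B = e^(−4.9)·4.9^6/6! = 0.143153
Multiply by the mixture weights:
  π_A·L_A = 0.71 × 0.123734 = 0.0878509
  π_B·L_B = 0.29 × 0.143153 = 0.0415144
Marginal: 0.0878509 + 0.0415144 = 0.129365
P(Cluster A | x) ≈ 0.679

0.679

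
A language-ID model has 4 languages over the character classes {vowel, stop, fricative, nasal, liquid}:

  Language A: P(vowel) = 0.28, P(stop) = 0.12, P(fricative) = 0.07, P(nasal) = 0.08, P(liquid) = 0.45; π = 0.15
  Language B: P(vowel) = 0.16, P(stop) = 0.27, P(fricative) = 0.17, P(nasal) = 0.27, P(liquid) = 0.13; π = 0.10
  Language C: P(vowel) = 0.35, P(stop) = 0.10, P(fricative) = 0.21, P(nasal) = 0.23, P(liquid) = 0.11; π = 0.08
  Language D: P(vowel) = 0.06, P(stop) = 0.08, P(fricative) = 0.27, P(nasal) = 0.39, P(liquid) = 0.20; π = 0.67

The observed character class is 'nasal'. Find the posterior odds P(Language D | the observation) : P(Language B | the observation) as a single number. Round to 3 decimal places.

Since P(k|x) ∝ π_k f_k(x), the posterior odds are π_i f_i(x) / (π_j f_j(x)).
Evaluate each component's likelihood at the observed value:
  p_A = 0.08
  p_B = 0.27
  p_C = 0.23
  p_D = 0.39
Odds = (0.67/0.10) × (0.39/0.27) = 6.7 × 1.44444 ≈ 9.678

9.678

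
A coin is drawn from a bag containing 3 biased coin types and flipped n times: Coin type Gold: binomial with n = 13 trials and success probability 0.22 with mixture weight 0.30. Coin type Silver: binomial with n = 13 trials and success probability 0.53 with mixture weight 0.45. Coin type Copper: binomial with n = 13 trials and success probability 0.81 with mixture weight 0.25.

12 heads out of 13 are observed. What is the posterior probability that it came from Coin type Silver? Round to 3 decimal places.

Posterior ∝ prior × likelihood, so P(k | x) ∝ π_k f_k(x); normalise over all components.
Component likelihoods at x = 12 heads out of 13:
  L_Gold = C(13,12)·0.22^12·0.78^1 = 13·1.2855e-08·0.78 = 1.3035e-07
  L_Silver = C(13,12)·0.53^12·0.47^1 = 13·0.000491259·0.47 = 0.00300159
  L_Copper = C(13,12)·0.81^12·0.19^1 = 13·0.0797664·0.19 = 0.197023
Weight by the priors:
  π_Gold·L_Gold = 0.30 × 1.3035e-07 = 3.91049e-08
  π_Silver·L_Silver = 0.45 × 0.00300159 = 0.00135072
  π_Copper·L_Copper = 0.25 × 0.197023 = 0.0492558
Evidence: 3.91049e-08 + 0.00135072 + 0.0492558 = 0.0506065
Responsibility of Coin type Silver: 0.00135072 / 0.0506065 ≈ 0.027

0.027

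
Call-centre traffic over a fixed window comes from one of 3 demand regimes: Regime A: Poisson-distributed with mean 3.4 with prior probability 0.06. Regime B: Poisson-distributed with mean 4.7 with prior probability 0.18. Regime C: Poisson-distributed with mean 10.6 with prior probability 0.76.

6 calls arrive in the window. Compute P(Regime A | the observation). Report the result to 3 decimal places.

0.065

By Bayes' theorem, P(k | x) = π_k f_k(x) / Σ_j π_j f_j(x).
Evaluate each component's likelihood at the observed value:
  p_A = 0.0716044
  p_B = 0.136167
  p_C = 0.0490887
Multiply by the mixture weights:
  π_A·p_A = 0.06 × 0.0716044 = 0.00429626
  π_B·p_B = 0.18 × 0.136167 = 0.02451
  π_C·p_C = 0.76 × 0.0490887 = 0.0373074
Denominator: 0.00429626 + 0.02451 + 0.0373074 = 0.0661136
Responsibility of Regime A: 0.00429626 / 0.0661136 ≈ 0.065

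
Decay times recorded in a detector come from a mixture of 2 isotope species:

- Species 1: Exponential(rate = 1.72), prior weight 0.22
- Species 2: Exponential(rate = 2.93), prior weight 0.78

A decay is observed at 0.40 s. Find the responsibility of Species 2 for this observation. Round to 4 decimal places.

0.7882

P(component k | x) = w_k·f_k(x) / marginal(x), where marginal(x) = Σ_j w_j·f_j(x).
Exponential densities:
  f_1 = 0.864438
  f_2 = 0.907558
Prior × likelihood for each component:
  w_1·f_1 = 0.22 × 0.864438 = 0.190176
  w_2·f_2 = 0.78 × 0.907558 = 0.707895
Evidence: 0.190176 + 0.707895 = 0.898072
Responsibility of Species 2: 0.707895 / 0.898072 ≈ 0.7882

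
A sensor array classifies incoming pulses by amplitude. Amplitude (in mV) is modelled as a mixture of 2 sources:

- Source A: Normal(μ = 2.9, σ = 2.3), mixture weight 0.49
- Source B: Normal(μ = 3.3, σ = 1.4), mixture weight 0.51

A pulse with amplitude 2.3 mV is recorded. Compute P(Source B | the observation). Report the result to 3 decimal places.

P(component k | x) = w_k·f_k(x) / marginal(x), where marginal(x) = Σ_j w_j·f_j(x).
Evaluate each component's likelihood at the observed value:
  p_A = 0.16765
  p_B = 0.220797
Unnormalised posteriors:
  w_A·p_A = 0.49 × 0.16765 = 0.0821487
  w_B·p_B = 0.51 × 0.220797 = 0.112606
Normaliser: 0.0821487 + 0.112606 = 0.194755
So the posterior for Source B is 0.112606 / 0.194755 ≈ 0.578.

0.578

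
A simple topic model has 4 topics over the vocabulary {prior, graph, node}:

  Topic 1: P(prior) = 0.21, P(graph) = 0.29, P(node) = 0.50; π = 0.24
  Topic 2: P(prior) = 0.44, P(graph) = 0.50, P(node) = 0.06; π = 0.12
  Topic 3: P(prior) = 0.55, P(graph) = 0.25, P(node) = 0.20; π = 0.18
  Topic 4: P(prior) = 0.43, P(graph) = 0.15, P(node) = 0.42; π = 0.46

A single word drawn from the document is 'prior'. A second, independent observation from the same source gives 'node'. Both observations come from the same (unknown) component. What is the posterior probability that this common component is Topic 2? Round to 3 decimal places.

Apply Bayes' rule: the posterior for each component is proportional to its prior times its likelihood at x.
Since both observations come from the same component, the likelihood for component k is f_k(x₁)·f_k(x₂).
  L_1 = [0.21] × [0.5] = 0.105
  L_2 = [0.44] × [0.06] = 0.0264
  L_3 = [0.55] × [0.2] = 0.11
  L_4 = [0.43] × [0.42] = 0.1806
Unnormalised posteriors:
  w_1·L_1 = 0.24 × 0.105 = 0.0252
  w_2·L_2 = 0.12 × 0.0264 = 0.003168
  w_3·L_3 = 0.18 × 0.11 = 0.0198
  w_4·L_4 = 0.46 × 0.1806 = 0.083076
Sum: 0.0252 + 0.003168 + 0.0198 + 0.083076 = 0.131244
So the posterior for Topic 2 is 0.003168 / 0.131244 ≈ 0.024.

0.024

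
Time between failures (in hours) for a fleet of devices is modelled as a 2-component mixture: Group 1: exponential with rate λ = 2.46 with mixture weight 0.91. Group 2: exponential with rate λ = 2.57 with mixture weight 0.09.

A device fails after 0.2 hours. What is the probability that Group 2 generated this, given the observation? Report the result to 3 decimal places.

Apply Bayes' rule: the posterior for each component is proportional to its prior times its likelihood at x.
Exponential densities:
  p_1 = 2.46·e^(−2.46·0.2) = 2.46·e^(−0.4920) = 1.50405
  p_2 = 2.57·e^(−2.57·0.2) = 2.57·e^(−0.5140) = 1.53711
Prior × likelihood for each component:
  P(Z=1)·p_1 = 0.91 × 1.50405 = 1.36869
  P(Z=2)·p_2 = 0.09 × 1.53711 = 0.13834
Evidence: 1.36869 + 0.13834 = 1.50703
P(Group 2 | data) = 0.13834 / 1.50703 ≈ 0.092

0.092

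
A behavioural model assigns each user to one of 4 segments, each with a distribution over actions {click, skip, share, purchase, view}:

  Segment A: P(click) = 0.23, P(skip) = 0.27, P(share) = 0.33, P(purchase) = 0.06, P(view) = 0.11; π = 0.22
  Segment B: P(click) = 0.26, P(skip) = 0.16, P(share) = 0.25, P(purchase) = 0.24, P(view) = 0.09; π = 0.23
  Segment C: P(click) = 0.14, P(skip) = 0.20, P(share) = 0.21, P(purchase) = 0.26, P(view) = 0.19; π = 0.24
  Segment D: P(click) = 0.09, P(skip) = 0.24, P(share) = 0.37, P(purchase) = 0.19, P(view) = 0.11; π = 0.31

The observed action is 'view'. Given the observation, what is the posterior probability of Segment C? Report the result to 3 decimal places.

By Bayes' theorem, P(k | x) = π_k f_k(x) / Σ_j π_j f_j(x).
Evaluate each component's likelihood at the observed value:
  f_A = 0.11
  f_B = 0.09
  f_C = 0.19
  f_D = 0.11
Multiply by the mixture weights:
  π_A·f_A = 0.22 × 0.11 = 0.0242
  π_B·f_B = 0.23 × 0.09 = 0.0207
  π_C·f_C = 0.24 × 0.19 = 0.0456
  π_D·f_D = 0.31 × 0.11 = 0.0341
Evidence: 0.0242 + 0.0207 + 0.0456 + 0.0341 = 0.1246
P(Segment C | 'view') = 0.0456 / 0.1246 ≈ 0.366

0.366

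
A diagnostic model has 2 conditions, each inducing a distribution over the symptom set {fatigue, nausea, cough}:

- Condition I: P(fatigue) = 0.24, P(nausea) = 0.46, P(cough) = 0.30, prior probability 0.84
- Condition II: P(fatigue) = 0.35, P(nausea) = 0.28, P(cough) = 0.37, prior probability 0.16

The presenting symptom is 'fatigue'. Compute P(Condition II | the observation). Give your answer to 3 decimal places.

P(component k | x) = P(Z=k)·f_k(x) / marginal(x), where marginal(x) = Σ_j P(Z=j)·f_j(x).
Categorical probabilities:
  f_I = P(fatigue | comp) = 0.24
  f_II = P(fatigue | comp) = 0.35
Weight by the priors:
  P(Z=I)·f_I = 0.84 × 0.24 = 0.2016
  P(Z=II)·f_II = 0.16 × 0.35 = 0.056
Evidence: 0.2016 + 0.056 = 0.2576
So the posterior for Condition II is 0.056 / 0.2576 ≈ 0.217.

0.217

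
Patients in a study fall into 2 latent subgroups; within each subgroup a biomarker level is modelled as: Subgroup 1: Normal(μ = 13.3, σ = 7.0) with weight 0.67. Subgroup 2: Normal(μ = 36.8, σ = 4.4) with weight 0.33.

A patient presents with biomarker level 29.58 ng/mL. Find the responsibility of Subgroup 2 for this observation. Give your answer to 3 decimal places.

Posterior ∝ prior × likelihood, so P(k | x) ∝ π_k f_k(x); normalise over all components.
Normal densities:
  f_1 = (1/(7.0·√(2π)))·exp(−(29.58−13.3)²/(2·7.0²)) = 0.056992·exp(-2.70447) = 0.00381306
  f_2 = (1/(4.4·√(2π)))·exp(−(29.58−36.8)²/(2·4.4²)) = 0.090669·exp(-1.34629) = 0.0235923
Unnormalised posteriors:
  π_1·f_1 = 0.67 × 0.00381306 = 0.00255475
  π_2·f_2 = 0.33 × 0.0235923 = 0.00778546
Sum: 0.00255475 + 0.00778546 = 0.0103402
P(Subgroup 2 | the observation) ≈ 0.753

0.753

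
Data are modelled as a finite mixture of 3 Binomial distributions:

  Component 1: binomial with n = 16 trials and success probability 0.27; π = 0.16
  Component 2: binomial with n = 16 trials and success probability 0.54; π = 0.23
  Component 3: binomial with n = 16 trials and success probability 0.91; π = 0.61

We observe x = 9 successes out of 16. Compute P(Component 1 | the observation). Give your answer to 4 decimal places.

0.0332

The responsibility of component k is π_k f_k(x) divided by Σ_j π_j f_j(x).
Component likelihoods at x = 9 successes out of 16:
  L_1 = 0.0096374
  L_2 = 0.194659
  L_3 = 0.000234151
Prior × likelihood for each component:
  π_1·L_1 = 0.16 × 0.0096374 = 0.00154198
  π_2·L_2 = 0.23 × 0.194659 = 0.0447716
  π_3·L_3 = 0.61 × 0.000234151 = 0.000142832
Marginal: 0.00154198 + 0.0447716 + 0.000142832 = 0.0464564
P(Component 1 | 9 successes out of 16) = 0.00154198 / 0.0464564 ≈ 0.0332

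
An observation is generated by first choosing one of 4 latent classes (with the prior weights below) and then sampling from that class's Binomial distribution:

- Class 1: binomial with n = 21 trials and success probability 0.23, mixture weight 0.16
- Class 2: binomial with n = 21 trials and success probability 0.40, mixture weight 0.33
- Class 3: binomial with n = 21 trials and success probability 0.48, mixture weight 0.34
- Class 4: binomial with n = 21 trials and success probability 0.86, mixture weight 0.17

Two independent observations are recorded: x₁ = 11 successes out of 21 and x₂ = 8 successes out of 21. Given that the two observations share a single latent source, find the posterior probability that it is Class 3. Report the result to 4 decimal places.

0.5495

Apply Bayes' rule: the posterior for each component is proportional to its prior times its likelihood at x.
Since both observations come from the same component, the likelihood for component k is f_k(x₁)·f_k(x₂).
  f_1 = [C(21,11)·0.23^11·0.77^10 = 352716·9.5281e-08·0.0732668 = 0.00246229] × [0.0533022] = 0.000131245
  f_2 = [C(21,11)·0.40^11·0.60^10 = 352716·4.1943e-05·0.00604662 = 0.0894535] × [0.174176] = 0.0155807
  f_3 = [C(21,11)·0.48^11·0.52^10 = 352716·0.00031164·0.00144555 = 0.158896] × [0.116551] = 0.0185195
  f_4 = [C(21,11)·0.86^11·0.14^10 = 352716·0.190319·2.89255e-09 = 0.000194173] × [4.83276e-07] = 9.38391e-11
Unnormalised posteriors:
  π_1·f_1 = 0.16 × 0.000131245 = 2.09992e-05
  π_2·f_2 = 0.33 × 0.0155807 = 0.00514163
  π_3·f_3 = 0.34 × 0.0185195 = 0.00629662
  π_4·f_4 = 0.17 × 9.38391e-11 = 1.59526e-11
Normaliser: 2.09992e-05 + 0.00514163 + 0.00629662 + 1.59526e-11 = 0.0114592
Responsibility of Class 3: 0.00629662 / 0.0114592 ≈ 0.5495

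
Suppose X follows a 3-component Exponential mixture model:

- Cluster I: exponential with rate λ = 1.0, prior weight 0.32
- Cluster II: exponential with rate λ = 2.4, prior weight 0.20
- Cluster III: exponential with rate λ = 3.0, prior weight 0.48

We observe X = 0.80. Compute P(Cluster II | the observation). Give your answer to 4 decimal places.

The responsibility of component k is P(Z=k) f_k(x) divided by Σ_j P(Z=j) f_j(x).
Exponential densities:
  f_I = 1.0·e^(−1.0·0.80) = 1.0·e^(−0.8000) = 0.449329
  f_II = 2.4·e^(−2.4·0.80) = 2.4·e^(−1.9200) = 0.351857
  f_III = 3.0·e^(−3.0·0.80) = 3.0·e^(−2.4000) = 0.272154
Multiply by the mixture weights:
  P(Z=I)·f_I = 0.32 × 0.449329 = 0.143785
  P(Z=II)·f_II = 0.20 × 0.351857 = 0.0703713
  P(Z=III)·f_III = 0.48 × 0.272154 = 0.130634
Sum: 0.143785 + 0.0703713 + 0.130634 = 0.34479
P(Cluster II | x) = 0.0703713 / 0.34479 ≈ 0.2041

0.2041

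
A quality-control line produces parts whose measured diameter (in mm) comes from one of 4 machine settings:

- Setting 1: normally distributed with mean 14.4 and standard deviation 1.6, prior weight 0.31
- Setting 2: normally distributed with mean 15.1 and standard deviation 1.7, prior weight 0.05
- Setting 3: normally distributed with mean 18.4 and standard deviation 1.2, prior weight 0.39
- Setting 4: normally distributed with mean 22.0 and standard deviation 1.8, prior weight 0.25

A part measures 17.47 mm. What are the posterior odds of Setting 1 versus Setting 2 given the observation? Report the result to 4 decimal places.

2.7626

Posterior odds = (π_i f_i(x)) / (π_j f_j(x)); the normalising sum cancels.
Normal densities:
  f_1 = (1/(1.6·√(2π)))·exp(−(17.47−14.4)²/(2·1.6²)) = 0.249339·exp(-1.84080) = 0.0395677
  f_2 = (1/(1.7·√(2π)))·exp(−(17.47−15.1)²/(2·1.7²)) = 0.234672·exp(-0.97178) = 0.0888018
  f_3 = (1/(1.2·√(2π)))·exp(−(17.47−18.4)²/(2·1.2²)) = 0.332452·exp(-0.30031) = 0.246209
  f_4 = (1/(1.8·√(2π)))·exp(−(17.47−22.0)²/(2·1.8²)) = 0.221635·exp(-3.16681) = 0.00933924
Odds = (0.31/0.05) × (0.0395677/0.0888018) = 6.2 × 0.445573 ≈ 2.7626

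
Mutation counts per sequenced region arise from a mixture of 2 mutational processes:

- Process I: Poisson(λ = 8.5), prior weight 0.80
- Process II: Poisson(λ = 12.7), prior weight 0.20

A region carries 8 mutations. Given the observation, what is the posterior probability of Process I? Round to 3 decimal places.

0.915

P(component k | x) = π_k·f_k(x) / marginal(x), where marginal(x) = Σ_j π_j·f_j(x).
Evaluate each component's likelihood at the observed value:
  f_I = e^(−8.5)·8.5^8/8! = 0.137508
  f_II = e^(−12.7)·12.7^8/8! = 0.0512117
Multiply by the mixture weights:
  π_I·f_I = 0.80 × 0.137508 = 0.110006
  π_II·f_II = 0.20 × 0.0512117 = 0.0102423
Denominator: 0.110006 + 0.0102423 = 0.120249
P(Process I | the observation) = 0.110006 / 0.120249 ≈ 0.915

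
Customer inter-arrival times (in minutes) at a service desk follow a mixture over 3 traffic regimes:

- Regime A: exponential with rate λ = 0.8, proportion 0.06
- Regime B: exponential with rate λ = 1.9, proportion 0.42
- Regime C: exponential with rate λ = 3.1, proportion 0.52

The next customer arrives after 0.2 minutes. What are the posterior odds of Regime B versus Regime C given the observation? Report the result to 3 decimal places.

0.629

Only the two components matter; the odds are (P(Z=i) f_i(x)) / (P(Z=j) f_j(x)).
Evaluate each component's likelihood at the observed value:
  L_A = 0.8·e^(−0.8·0.2) = 0.8·e^(−0.1600) = 0.681715
  L_B = 1.9·e^(−1.9·0.2) = 1.9·e^(−0.3800) = 1.29934
  L_C = 3.1·e^(−3.1·0.2) = 3.1·e^(−0.6200) = 1.66763
0.545721 / 0.867166 ≈ 0.629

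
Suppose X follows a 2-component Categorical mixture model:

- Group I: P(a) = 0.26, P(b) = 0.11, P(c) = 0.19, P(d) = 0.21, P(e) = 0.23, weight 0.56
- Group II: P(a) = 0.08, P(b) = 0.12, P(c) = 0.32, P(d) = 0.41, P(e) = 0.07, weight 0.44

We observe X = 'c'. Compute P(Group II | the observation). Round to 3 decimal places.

0.570

By Bayes' theorem, P(k | x) = π_k f_k(x) / Σ_j π_j f_j(x).
Categorical probabilities:
  f_I = P(c | comp) = 0.19
  f_II = P(c | comp) = 0.32
Prior × likelihood for each component:
  π_I·f_I = 0.56 × 0.19 = 0.1064
  π_II·f_II = 0.44 × 0.32 = 0.1408
Marginal: 0.1064 + 0.1408 = 0.2472
Responsibility of Group II: 0.1408 / 0.2472 ≈ 0.570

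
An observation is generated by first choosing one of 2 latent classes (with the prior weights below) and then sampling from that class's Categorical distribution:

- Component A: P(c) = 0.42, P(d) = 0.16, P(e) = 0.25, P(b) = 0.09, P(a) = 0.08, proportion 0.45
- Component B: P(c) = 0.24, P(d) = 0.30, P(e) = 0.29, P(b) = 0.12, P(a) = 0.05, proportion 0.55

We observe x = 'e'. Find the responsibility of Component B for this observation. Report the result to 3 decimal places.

0.586

Posterior ∝ prior × likelihood, so P(k | x) ∝ P(Z=k) f_k(x); normalise over all components.
Evaluate each component's likelihood at the observed value:
  p_A = 0.25
  p_B = 0.29
Multiply by the mixture weights:
  P(Z=A)·p_A = 0.45 × 0.25 = 0.1125
  P(Z=B)·p_B = 0.55 × 0.29 = 0.1595
Evidence: 0.1125 + 0.1595 = 0.272
So the posterior for Component B is 0.1595 / 0.272 ≈ 0.586.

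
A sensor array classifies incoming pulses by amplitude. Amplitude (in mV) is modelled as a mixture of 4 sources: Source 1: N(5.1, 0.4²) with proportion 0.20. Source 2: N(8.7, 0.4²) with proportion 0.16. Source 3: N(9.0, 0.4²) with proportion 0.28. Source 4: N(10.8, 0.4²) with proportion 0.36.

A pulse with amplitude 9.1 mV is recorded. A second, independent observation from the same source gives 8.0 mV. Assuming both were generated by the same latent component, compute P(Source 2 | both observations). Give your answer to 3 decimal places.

0.638

Apply Bayes' rule: the posterior for each component is proportional to its prior times its likelihood at x.
Since both observations come from the same component, the likelihood for component k is f_k(x₁)·f_k(x₂).
  f_1 = [1.92365e-22] × [3.84634e-12] = 7.39902e-34
  f_2 = [0.604927] × [0.215693] = 0.130479
  f_3 = [0.96667] × [0.0438208] = 0.0423602
  f_4 = [0.000119297] × [2.28368e-11] = 2.72435e-15
Weight by the priors:
  w_1·f_1 = 0.20 × 7.39902e-34 = 1.4798e-34
  w_2·f_2 = 0.16 × 0.130479 = 0.0208766
  w_3·f_3 = 0.28 × 0.0423602 = 0.0118609
  w_4·f_4 = 0.36 × 2.72435e-15 = 9.80767e-16
Evidence: 1.4798e-34 + 0.0208766 + 0.0118609 + 9.80767e-16 = 0.0327374
P(Source 2 | x₁, x₂) = 0.0208766 / 0.0327374 ≈ 0.638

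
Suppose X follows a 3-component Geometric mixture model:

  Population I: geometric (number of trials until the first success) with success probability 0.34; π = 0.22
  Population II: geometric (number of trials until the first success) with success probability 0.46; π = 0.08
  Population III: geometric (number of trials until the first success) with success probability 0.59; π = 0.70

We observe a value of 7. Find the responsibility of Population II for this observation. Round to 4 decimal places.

0.1007

Posterior ∝ prior × likelihood, so P(k | x) ∝ P(Z=k) f_k(x); normalise over all components.
Geometric probabilities:
  f_I = 0.34·(1−0.34)^6 = 0.34·0.082654 = 0.0281023
  f_II = 0.46·(1−0.46)^6 = 0.46·0.0247949 = 0.0114057
  f_III = 0.59·(1−0.59)^6 = 0.59·0.0047501 = 0.00280256
Unnormalised posteriors:
  P(Z=I)·f_I = 0.22 × 0.0281023 = 0.00618252
  P(Z=II)·f_II = 0.08 × 0.0114057 = 0.000912453
  P(Z=III)·f_III = 0.70 × 0.00280256 = 0.00196179
Normaliser: 0.00618252 + 0.000912453 + 0.00196179 = 0.00905676
P(Population II | the observation) = 0.000912453 / 0.00905676 ≈ 0.1007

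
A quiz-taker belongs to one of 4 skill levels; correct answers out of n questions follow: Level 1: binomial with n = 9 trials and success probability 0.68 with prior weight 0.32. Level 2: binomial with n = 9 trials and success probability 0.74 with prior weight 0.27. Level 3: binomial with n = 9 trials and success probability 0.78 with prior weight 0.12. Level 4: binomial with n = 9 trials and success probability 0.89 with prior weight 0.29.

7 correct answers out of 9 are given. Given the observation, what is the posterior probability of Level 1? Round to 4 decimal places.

0.3150

The responsibility of component k is π_k f_k(x) divided by Σ_j π_j f_j(x).
Component likelihoods at x = 7 correct answers out of 9:
  L_1 = C(9,7)·0.68^7·0.32^2 = 36·0.0672299·0.1024 = 0.247836
  L_2 = C(9,7)·0.74^7·0.26^2 = 36·0.121513·0.0676 = 0.295714
  L_3 = C(9,7)·0.78^7·0.22^2 = 36·0.175656·0.0484 = 0.306062
  L_4 = C(9,7)·0.89^7·0.11^2 = 36·0.442313·0.0121 = 0.192672
Weight by the priors:
  π_1·L_1 = 0.32 × 0.247836 = 0.0793076
  π_2·L_2 = 0.27 × 0.295714 = 0.0798427
  π_3·L_3 = 0.12 × 0.306062 = 0.0367275
  π_4·L_4 = 0.29 × 0.192672 = 0.0558748
Sum: 0.0793076 + 0.0798427 + 0.0367275 + 0.0558748 = 0.251753
P(Level 1 | 7 correct answers out of 9) = 0.0793076 / 0.251753 ≈ 0.3150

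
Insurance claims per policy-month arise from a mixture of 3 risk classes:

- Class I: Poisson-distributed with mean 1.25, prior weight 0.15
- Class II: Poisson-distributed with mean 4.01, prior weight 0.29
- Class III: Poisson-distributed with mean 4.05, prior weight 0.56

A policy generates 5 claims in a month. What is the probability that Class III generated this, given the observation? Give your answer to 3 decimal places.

0.656

Apply Bayes' rule: the posterior for each component is proportional to its prior times its likelihood at x.
Component likelihoods at x = 5 claims:
  f_I = e^(−1.25)·1.25^5/5! = 0.00728619
  f_II = e^(−4.01)·4.01^5/5! = 0.156682
  f_III = e^(−4.05)·4.05^5/5! = 0.158198
Prior × likelihood for each component:
  P(Z=I)·f_I = 0.15 × 0.00728619 = 0.00109293
  P(Z=II)·f_II = 0.29 × 0.156682 = 0.0454378
  P(Z=III)·f_III = 0.56 × 0.158198 = 0.0885909
Marginal: 0.00109293 + 0.0454378 + 0.0885909 = 0.135122
Responsibility of Class III: 0.0885909 / 0.135122 ≈ 0.656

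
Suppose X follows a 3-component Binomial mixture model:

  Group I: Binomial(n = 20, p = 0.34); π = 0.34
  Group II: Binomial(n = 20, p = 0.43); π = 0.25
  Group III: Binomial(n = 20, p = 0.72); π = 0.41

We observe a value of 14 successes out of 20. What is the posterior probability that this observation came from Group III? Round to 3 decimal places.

Apply Bayes' rule: the posterior for each component is proportional to its prior times its likelihood at x.
Component likelihoods at x = 14 successes out of 20:
  L_I = C(20,14)·0.34^14·0.66^6 = 38760·2.7587e-07·0.082654 = 0.000883796
  L_II = C(20,14)·0.43^14·0.57^6 = 38760·7.38854e-06·0.0342964 = 0.0098218
  L_III = C(20,14)·0.72^14·0.28^6 = 38760·0.0100613·0.00048189 = 0.187926
Weight by the priors:
  π_I·L_I = 0.34 × 0.000883796 = 0.000300491
  π_II·L_II = 0.25 × 0.0098218 = 0.00245545
  π_III·L_III = 0.41 × 0.187926 = 0.0770497
Evidence: 0.000300491 + 0.00245545 + 0.0770497 = 0.0798056
So the posterior for Group III is 0.0770497 / 0.0798056 ≈ 0.965.

0.965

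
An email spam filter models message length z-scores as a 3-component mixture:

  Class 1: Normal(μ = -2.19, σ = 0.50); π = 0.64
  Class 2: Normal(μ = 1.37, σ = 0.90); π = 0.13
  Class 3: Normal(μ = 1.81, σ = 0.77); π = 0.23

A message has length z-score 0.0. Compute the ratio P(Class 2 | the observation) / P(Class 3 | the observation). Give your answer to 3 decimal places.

Only the two components matter; the odds are (π_i f_i(x)) / (π_j f_j(x)).
Normal densities:
  p_1 = (1/(0.50·√(2π)))·exp(−(0.0−-2.19)²/(2·0.50²)) = 0.797885·exp(-9.59220) = 5.44629e-05
  p_2 = (1/(0.90·√(2π)))·exp(−(0.0−1.37)²/(2·0.90²)) = 0.443269·exp(-1.15858) = 0.139156
  p_3 = (1/(0.77·√(2π)))·exp(−(0.0−1.81)²/(2·0.77²)) = 0.518107·exp(-2.76278) = 0.032701
Posterior odds = (π_2·p_2) / (π_3·p_3) = (0.13·0.139156) / (0.23·0.032701) = 0.0180903 / 0.00752123 ≈ 2.405

2.405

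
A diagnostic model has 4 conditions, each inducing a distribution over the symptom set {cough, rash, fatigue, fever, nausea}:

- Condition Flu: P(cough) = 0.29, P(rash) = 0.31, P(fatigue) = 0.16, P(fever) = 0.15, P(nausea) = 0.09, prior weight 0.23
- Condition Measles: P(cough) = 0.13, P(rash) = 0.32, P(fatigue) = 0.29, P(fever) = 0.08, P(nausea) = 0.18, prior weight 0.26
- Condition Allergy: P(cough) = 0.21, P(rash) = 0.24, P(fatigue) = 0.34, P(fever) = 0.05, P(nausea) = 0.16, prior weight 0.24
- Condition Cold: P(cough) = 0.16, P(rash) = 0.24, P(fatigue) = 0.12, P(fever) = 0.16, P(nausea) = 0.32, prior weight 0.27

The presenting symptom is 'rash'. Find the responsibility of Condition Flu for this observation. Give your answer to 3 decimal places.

By Bayes' theorem, P(k | x) = w_k f_k(x) / Σ_j w_j f_j(x).
Component likelihoods at x = 'rash':
  f_Flu = 0.31
  f_Measles = 0.32
  f_Allergy = 0.24
  f_Cold = 0.24
Prior × likelihood for each component:
  w_Flu·f_Flu = 0.23 × 0.31 = 0.0713
  w_Measles·f_Measles = 0.26 × 0.32 = 0.0832
  w_Allergy·f_Allergy = 0.24 × 0.24 = 0.0576
  w_Cold·f_Cold = 0.27 × 0.24 = 0.0648
Sum: 0.0713 + 0.0832 + 0.0576 + 0.0648 = 0.2769
P(Condition Flu | the observation) = 0.0713 / 0.2769 ≈ 0.257

0.257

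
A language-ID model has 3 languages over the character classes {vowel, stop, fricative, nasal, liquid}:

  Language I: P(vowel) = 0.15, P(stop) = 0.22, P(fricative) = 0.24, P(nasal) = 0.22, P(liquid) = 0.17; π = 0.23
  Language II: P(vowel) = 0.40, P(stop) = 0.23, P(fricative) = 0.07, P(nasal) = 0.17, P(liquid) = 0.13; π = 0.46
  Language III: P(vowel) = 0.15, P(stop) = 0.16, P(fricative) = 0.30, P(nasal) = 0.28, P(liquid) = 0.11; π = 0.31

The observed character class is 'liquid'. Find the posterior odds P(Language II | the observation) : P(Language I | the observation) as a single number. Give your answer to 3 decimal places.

The posterior odds equal the prior odds times the likelihood ratio: (P(Z=i)/P(Z=j))·(f_i(x)/f_j(x)).
Categorical probabilities:
  p_I = P(liquid | comp) = 0.17
  p_II = P(liquid | comp) = 0.13
  p_III = P(liquid | comp) = 0.11
Posterior odds = (P(Z=II)·p_II) / (P(Z=I)·p_I) = (0.46·0.13) / (0.23·0.17) = 0.0598 / 0.0391 ≈ 1.529

1.529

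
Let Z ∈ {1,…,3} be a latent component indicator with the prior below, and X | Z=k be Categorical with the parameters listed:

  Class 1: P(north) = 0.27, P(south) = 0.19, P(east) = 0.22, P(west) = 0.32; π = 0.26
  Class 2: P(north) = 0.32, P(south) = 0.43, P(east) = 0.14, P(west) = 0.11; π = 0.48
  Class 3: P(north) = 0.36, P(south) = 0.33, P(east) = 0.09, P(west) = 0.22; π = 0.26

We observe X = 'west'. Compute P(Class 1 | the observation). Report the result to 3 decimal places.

0.431

Apply Bayes' rule: the posterior for each component is proportional to its prior times its likelihood at x.
Categorical probabilities:
  f_1 = 0.32
  f_2 = 0.11
  f_3 = 0.22
Multiply by the mixture weights:
  π_1·f_1 = 0.26 × 0.32 = 0.0832
  π_2·f_2 = 0.48 × 0.11 = 0.0528
  π_3·f_3 = 0.26 × 0.22 = 0.0572
Normaliser: 0.0832 + 0.0528 + 0.0572 = 0.1932
P(Class 1 | x) = 0.0832 / 0.1932 ≈ 0.431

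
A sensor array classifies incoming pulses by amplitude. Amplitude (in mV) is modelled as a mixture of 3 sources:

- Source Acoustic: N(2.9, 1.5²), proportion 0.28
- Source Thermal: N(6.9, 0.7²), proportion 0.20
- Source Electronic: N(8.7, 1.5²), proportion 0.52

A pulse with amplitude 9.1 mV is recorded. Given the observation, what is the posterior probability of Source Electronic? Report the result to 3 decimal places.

The responsibility of component k is P(Z=k) f_k(x) divided by Σ_j P(Z=j) f_j(x).
Evaluate each component's likelihood at the observed value:
  L_Acoustic = 5.18775e-05
  L_Thermal = 0.00408253
  L_Electronic = 0.256671
Weight by the priors:
  P(Z=Acoustic)·L_Acoustic = 0.28 × 5.18775e-05 = 1.45257e-05
  P(Z=Thermal)·L_Thermal = 0.20 × 0.00408253 = 0.000816505
  P(Z=Electronic)·L_Electronic = 0.52 × 0.256671 = 0.133469
Evidence: 1.45257e-05 + 0.000816505 + 0.133469 = 0.1343
P(Source Electronic | x) ≈ 0.994

0.994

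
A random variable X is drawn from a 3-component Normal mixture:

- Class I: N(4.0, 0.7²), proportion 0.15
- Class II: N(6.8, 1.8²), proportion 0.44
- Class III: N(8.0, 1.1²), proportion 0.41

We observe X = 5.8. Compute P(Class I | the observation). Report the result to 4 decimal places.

Posterior ∝ prior × likelihood, so P(k | x) ∝ P(Z=k) f_k(x); normalise over all components.
Normal densities:
  p_I = (1/(0.7·√(2π)))·exp(−(5.8−4.0)²/(2·0.7²)) = 0.569918·exp(-3.30612) = 0.0208921
  p_II = (1/(1.8·√(2π)))·exp(−(5.8−6.8)²/(2·1.8²)) = 0.221635·exp(-0.15432) = 0.18994
  p_III = (1/(1.1·√(2π)))·exp(−(5.8−8.0)²/(2·1.1²)) = 0.362675·exp(-2.00000) = 0.0490827
Unnormalised posteriors:
  P(Z=I)·p_I = 0.15 × 0.0208921 = 0.00313381
  P(Z=II)·p_II = 0.44 × 0.18994 = 0.0835737
  P(Z=III)·p_III = 0.41 × 0.0490827 = 0.0201239
Normaliser: 0.00313381 + 0.0835737 + 0.0201239 = 0.106831
Responsibility of Class I: 0.00313381 / 0.106831 ≈ 0.0293

0.0293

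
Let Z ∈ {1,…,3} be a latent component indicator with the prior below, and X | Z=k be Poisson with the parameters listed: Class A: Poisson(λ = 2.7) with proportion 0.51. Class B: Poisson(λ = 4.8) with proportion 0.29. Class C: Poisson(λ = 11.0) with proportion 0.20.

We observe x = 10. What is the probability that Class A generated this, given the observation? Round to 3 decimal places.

0.007

The responsibility of component k is P(Z=k) f_k(x) divided by Σ_j P(Z=j) f_j(x).
Component likelihoods at x = 10:
  L_A = 0.000381311
  L_B = 0.0147243
  L_C = 0.119378
Unnormalised posteriors:
  P(Z=A)·L_A = 0.51 × 0.000381311 = 0.000194469
  P(Z=B)·L_B = 0.29 × 0.0147243 = 0.00427006
  P(Z=C)·L_C = 0.20 × 0.119378 = 0.0238756
Evidence: 0.000194469 + 0.00427006 + 0.0238756 = 0.0283401
Responsibility of Class A: 0.000194469 / 0.0283401 ≈ 0.007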